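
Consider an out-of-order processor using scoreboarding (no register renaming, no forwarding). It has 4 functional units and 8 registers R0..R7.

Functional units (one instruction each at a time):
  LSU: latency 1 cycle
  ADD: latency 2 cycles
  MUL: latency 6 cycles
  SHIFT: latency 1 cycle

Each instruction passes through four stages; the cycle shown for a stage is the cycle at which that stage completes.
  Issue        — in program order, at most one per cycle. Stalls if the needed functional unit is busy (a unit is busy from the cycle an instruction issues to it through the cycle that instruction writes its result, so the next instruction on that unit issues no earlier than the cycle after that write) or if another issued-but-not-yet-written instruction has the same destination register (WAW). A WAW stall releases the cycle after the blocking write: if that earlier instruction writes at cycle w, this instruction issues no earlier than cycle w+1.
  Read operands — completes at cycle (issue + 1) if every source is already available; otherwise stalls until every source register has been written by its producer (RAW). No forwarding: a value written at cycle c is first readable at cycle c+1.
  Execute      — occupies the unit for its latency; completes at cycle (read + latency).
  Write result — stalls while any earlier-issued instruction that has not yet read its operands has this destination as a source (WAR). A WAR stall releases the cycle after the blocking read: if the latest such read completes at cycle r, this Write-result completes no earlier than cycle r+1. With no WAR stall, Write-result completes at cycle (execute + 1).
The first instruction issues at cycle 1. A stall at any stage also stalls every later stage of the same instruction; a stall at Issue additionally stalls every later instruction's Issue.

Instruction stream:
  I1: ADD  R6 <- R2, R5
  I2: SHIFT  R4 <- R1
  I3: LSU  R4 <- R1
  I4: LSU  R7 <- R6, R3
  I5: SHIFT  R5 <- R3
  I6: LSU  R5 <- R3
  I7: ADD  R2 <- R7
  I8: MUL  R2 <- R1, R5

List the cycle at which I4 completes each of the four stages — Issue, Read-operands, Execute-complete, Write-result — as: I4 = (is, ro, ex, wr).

t=1  issue I1 (ADD)
t=2  I1 read-ops; issue I2 (SHIFT)
t=3  I2 read-ops
t=4  I1 finished on ADD; I2 finished on SHIFT
t=5  I1→R6; I2→R4
t=6  issue I3 (LSU)
t=7  I3 read-ops
t=8  I3 finished on LSU
t=9  I3→R4
t=10  issue I4 (LSU)
t=11  I4 read-ops; issue I5 (SHIFT)
t=12  I4 finished on LSU; I5 read-ops
t=13  I4→R7; I5 finished on SHIFT
t=14  I5→R5
t=15  issue I6 (LSU)
t=16  I6 read-ops; issue I7 (ADD)
t=17  I6 finished on LSU; I7 read-ops
t=18  I6→R5
t=19  I7 finished on ADD
t=20  I7→R2
t=21  issue I8 (MUL)
t=22  I8 read-ops
t=28  I8 finished on MUL
t=29  I8→R2

I4 = (10, 11, 12, 13)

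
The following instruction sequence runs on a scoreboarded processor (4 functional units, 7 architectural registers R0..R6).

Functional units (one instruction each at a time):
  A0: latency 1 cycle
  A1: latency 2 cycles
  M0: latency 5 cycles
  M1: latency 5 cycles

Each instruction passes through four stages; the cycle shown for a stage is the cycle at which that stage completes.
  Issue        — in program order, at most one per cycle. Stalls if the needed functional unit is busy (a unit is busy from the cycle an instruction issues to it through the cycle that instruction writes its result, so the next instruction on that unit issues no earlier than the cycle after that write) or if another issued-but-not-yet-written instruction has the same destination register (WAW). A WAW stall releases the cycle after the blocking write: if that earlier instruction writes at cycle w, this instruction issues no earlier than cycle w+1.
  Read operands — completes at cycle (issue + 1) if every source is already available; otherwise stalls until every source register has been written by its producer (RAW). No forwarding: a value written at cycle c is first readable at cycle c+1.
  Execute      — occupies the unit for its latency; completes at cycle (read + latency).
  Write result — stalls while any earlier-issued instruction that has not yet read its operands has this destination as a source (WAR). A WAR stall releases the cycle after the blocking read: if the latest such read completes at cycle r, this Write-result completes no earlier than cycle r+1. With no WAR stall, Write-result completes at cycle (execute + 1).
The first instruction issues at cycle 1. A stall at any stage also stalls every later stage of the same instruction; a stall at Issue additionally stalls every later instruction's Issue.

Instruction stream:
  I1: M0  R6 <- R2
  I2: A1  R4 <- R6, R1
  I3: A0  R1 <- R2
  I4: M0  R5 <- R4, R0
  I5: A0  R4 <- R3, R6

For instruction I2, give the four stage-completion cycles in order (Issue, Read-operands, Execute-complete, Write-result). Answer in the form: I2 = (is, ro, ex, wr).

I2 = (2, 9, 11, 12)

[I1] 1/2/7/8
[I2] 2/9/11/12  (RAW R6: wait I1 write@8)
[I3] 3/4/5/10  (WAR R1: wait I2 read@9)
[I4] 9/13/18/19  (struct: M0 busy until I1 writes@8; RAW R4: wait I2 write@12)
[I5] 13/14/15/16  (WAW R4: wait I2 write@12)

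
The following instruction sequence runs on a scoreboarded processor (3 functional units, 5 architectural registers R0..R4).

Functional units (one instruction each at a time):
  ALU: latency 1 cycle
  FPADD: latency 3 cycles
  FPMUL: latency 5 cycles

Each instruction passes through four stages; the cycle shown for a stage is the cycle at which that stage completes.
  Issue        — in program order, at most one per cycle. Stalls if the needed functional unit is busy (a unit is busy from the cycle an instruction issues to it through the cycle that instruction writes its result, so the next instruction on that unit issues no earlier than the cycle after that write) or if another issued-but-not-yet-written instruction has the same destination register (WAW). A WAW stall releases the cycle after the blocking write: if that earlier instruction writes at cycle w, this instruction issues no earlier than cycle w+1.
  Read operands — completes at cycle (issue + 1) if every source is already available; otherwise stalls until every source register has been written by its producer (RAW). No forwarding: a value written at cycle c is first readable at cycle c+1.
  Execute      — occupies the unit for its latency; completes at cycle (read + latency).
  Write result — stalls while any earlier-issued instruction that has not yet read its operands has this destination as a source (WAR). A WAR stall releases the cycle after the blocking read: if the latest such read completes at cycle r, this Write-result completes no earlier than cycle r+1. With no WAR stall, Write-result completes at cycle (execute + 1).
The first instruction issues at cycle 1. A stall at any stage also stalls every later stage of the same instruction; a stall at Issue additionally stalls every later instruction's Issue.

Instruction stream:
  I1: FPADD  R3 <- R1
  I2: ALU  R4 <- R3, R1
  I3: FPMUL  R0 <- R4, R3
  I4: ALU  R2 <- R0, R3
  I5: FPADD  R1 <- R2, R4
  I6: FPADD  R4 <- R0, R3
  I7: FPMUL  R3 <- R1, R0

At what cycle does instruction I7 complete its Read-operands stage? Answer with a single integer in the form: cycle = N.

cycle = 27

c1: I1 dispatched to FPADD
c2: I1 operands ready | I2 dispatched to ALU
c3: I3 dispatched to FPMUL
c5: I1 complete
c6: R3←I1
c7: I2 operands ready
c8: I2 complete
c9: R4←I2
c10: I3 operands ready | I4 dispatched to ALU
c11: I5 dispatched to FPADD
c15: I3 complete
c16: R0←I3
c17: I4 operands ready
c18: I4 complete
c19: R2←I4
c20: I5 operands ready
c23: I5 complete
c24: R1←I5
c25: I6 dispatched to FPADD
c26: I6 operands ready | I7 dispatched to FPMUL
c27: I7 operands ready
c29: I6 complete
c30: R4←I6
c32: I7 complete
c33: R3←I7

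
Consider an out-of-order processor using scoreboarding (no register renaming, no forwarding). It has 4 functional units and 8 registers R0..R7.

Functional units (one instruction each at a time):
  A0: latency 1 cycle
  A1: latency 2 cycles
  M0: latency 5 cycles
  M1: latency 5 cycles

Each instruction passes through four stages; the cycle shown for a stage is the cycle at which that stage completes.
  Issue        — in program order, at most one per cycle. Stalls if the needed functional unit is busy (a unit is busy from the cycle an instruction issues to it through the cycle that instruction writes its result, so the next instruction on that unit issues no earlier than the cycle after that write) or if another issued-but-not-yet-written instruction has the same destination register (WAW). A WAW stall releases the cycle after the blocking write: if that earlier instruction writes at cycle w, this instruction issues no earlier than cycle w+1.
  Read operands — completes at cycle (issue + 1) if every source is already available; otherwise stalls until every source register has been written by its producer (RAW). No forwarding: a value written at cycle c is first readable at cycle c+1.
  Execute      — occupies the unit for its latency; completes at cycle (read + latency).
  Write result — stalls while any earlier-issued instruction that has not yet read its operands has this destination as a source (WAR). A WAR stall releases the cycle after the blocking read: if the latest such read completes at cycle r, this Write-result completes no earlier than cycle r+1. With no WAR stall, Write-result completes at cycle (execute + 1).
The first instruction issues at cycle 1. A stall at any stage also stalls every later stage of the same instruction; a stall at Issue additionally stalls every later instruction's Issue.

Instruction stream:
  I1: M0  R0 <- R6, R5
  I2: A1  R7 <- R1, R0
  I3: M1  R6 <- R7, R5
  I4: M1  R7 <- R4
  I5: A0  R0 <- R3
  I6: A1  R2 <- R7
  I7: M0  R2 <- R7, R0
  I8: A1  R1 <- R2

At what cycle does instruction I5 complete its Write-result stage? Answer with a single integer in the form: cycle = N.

cycle 1: I1 issues→M0
cycle 2: I1 reads; I2 issues→A1
cycle 3: I3 issues→M1
cycle 7: I1 exec-done
cycle 8: I1 writes R0
cycle 9: I2 reads
cycle 11: I2 exec-done
cycle 12: I2 writes R7
cycle 13: I3 reads
cycle 18: I3 exec-done
cycle 19: I3 writes R6
cycle 20: I4 issues→M1
cycle 21: I4 reads; I5 issues→A0
cycle 22: I5 reads; I6 issues→A1
cycle 23: I5 exec-done
cycle 24: I5 writes R0
cycle 26: I4 exec-done
cycle 27: I4 writes R7
cycle 28: I6 reads
cycle 30: I6 exec-done
cycle 31: I6 writes R2
cycle 32: I7 issues→M0
cycle 33: I7 reads; I8 issues→A1
cycle 38: I7 exec-done
cycle 39: I7 writes R2
cycle 40: I8 reads
cycle 42: I8 exec-done
cycle 43: I8 writes R1

cycle = 24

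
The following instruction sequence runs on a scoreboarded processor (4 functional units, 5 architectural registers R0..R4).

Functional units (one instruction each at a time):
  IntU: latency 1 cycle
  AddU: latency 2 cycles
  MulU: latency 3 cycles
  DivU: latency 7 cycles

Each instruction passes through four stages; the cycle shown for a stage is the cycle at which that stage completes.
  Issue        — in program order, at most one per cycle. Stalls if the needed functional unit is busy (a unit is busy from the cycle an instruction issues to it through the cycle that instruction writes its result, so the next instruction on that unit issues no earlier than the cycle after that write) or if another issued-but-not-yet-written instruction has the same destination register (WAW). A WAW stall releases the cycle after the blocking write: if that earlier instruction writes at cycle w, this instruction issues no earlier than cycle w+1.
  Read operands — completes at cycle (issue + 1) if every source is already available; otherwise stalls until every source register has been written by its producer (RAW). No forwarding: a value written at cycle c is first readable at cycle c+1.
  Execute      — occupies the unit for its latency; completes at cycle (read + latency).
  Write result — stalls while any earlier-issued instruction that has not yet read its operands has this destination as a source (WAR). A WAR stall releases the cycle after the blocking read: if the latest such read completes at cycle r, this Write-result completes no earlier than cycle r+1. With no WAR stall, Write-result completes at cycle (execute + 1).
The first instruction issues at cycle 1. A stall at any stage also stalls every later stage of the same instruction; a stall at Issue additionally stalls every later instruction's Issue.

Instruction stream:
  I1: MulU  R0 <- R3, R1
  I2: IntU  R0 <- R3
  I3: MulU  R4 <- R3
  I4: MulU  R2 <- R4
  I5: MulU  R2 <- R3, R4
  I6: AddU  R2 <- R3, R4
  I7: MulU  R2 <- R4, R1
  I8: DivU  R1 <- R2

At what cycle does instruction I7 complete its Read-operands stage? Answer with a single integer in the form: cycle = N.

[1] I1→MulU
[2] I1 RO
[5] I1 EX
[6] I1 WR R0
[7] I2→IntU
[8] I2 RO, I3→MulU
[9] I2 EX, I3 RO
[10] I2 WR R0
[12] I3 EX
[13] I3 WR R4
[14] I4→MulU
[15] I4 RO
[18] I4 EX
[19] I4 WR R2
[20] I5→MulU
[21] I5 RO
[24] I5 EX
[25] I5 WR R2
[26] I6→AddU
[27] I6 RO
[29] I6 EX
[30] I6 WR R2
[31] I7→MulU
[32] I7 RO, I8→DivU
[35] I7 EX
[36] I7 WR R2
[37] I8 RO
[44] I8 EX
[45] I8 WR R1

cycle = 32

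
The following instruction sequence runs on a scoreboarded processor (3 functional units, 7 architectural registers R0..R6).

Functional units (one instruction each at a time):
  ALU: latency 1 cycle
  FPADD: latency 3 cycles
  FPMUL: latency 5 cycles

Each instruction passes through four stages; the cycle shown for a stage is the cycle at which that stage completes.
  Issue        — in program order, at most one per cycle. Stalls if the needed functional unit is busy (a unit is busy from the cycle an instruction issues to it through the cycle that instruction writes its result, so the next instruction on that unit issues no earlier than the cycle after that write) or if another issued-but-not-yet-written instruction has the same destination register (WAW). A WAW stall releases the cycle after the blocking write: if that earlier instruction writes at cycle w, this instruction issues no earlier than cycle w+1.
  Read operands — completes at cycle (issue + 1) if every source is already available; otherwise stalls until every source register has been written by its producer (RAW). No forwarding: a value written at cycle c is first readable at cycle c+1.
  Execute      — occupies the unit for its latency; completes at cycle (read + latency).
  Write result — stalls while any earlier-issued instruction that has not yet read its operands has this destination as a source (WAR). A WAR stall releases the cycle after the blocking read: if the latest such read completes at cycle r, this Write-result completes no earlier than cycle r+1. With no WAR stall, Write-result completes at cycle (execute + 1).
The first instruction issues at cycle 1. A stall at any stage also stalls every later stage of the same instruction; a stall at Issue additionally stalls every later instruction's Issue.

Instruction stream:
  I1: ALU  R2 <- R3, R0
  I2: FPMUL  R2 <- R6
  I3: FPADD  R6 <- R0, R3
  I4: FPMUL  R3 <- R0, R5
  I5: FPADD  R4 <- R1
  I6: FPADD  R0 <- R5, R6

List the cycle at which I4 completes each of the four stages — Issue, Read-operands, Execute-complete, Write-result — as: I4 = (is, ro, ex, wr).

c1: issue I1 (ALU)
c2: I1 read-ops
c3: I1 finished on ALU
c4: I1→R2
c5: issue I2 (FPMUL)
c6: I2 read-ops · issue I3 (FPADD)
c7: I3 read-ops
c10: I3 finished on FPADD
c11: I2 finished on FPMUL · I3→R6
c12: I2→R2
c13: issue I4 (FPMUL)
c14: I4 read-ops · issue I5 (FPADD)
c15: I5 read-ops
c18: I5 finished on FPADD
c19: I4 finished on FPMUL · I5→R4
c20: I4→R3 · issue I6 (FPADD)
c21: I6 read-ops
c24: I6 finished on FPADD
c25: I6→R0

I4 = (13, 14, 19, 20)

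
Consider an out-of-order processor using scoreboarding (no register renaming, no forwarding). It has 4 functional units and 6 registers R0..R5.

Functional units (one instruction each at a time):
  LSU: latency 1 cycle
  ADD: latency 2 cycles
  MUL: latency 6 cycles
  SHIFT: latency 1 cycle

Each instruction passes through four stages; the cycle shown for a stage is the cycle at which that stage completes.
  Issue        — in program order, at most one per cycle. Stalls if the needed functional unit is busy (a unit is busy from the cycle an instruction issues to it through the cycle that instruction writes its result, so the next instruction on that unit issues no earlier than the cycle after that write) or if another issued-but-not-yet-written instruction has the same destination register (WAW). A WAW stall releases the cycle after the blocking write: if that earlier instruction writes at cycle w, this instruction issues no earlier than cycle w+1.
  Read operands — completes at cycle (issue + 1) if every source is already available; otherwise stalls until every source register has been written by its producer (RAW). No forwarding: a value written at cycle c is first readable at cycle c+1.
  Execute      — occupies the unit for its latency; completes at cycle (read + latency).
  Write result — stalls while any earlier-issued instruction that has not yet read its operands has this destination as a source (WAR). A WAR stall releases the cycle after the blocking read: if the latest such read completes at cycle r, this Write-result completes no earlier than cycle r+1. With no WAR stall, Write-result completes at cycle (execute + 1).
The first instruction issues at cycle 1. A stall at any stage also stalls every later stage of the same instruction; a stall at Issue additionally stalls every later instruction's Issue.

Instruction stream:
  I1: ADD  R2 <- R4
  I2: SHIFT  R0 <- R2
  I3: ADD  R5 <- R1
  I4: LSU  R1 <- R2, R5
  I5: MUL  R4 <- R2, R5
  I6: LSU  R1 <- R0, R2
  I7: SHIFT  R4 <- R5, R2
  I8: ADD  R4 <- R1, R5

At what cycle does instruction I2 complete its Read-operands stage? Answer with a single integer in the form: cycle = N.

  I1 | 1 | 2 | 4 | 5
  I2 | 2 | 6 | 7 | 8   RAW R2: wait I1 write@5
  I3 | 6 | 7 | 9 | 10   struct: ADD busy until I1 writes@5
  I4 | 7 | 11 | 12 | 13   RAW R5: wait I3 write@10
  I5 | 8 | 11 | 17 | 18   RAW R5: wait I3 write@10
  I6 | 14 | 15 | 16 | 17   struct: LSU busy until I4 writes@13
  I7 | 19 | 20 | 21 | 22   WAW R4: wait I5 write@18
  I8 | 23 | 24 | 26 | 27   WAW R4: wait I7 write@22

cycle = 6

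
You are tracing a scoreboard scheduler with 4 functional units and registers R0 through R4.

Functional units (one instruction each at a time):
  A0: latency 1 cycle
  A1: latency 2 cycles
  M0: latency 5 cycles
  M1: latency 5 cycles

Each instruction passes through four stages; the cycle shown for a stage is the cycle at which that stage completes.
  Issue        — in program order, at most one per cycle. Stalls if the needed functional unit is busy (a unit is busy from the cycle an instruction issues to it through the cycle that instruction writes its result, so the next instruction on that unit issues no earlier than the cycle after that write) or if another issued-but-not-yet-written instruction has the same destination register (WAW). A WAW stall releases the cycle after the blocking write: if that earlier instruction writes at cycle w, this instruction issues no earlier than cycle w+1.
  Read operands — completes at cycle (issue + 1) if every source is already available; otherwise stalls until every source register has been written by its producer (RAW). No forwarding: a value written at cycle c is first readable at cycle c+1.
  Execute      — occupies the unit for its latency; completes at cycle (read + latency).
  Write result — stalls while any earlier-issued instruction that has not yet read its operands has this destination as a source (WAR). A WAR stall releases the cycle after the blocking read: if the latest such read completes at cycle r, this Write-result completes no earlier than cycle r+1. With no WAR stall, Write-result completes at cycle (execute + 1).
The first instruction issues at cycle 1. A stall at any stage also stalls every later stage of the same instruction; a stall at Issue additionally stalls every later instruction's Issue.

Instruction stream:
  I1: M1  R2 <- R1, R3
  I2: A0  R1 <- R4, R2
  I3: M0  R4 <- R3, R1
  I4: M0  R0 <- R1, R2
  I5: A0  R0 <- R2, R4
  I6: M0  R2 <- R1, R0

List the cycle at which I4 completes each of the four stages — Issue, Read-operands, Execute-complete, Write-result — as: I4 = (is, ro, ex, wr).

I1 -> (1, 2, 7, 8)
I2 -> (2, 9, 10, 11)  // RAW R2: wait I1 write@8
I3 -> (3, 12, 17, 18)  // RAW R1: wait I2 write@11
I4 -> (19, 20, 25, 26)  // struct: M0 busy until I3 writes@18
I5 -> (27, 28, 29, 30)  // WAW R0: wait I4 write@26
I6 -> (28, 31, 36, 37)  // RAW R0: wait I5 write@30

I4 = (19, 20, 25, 26)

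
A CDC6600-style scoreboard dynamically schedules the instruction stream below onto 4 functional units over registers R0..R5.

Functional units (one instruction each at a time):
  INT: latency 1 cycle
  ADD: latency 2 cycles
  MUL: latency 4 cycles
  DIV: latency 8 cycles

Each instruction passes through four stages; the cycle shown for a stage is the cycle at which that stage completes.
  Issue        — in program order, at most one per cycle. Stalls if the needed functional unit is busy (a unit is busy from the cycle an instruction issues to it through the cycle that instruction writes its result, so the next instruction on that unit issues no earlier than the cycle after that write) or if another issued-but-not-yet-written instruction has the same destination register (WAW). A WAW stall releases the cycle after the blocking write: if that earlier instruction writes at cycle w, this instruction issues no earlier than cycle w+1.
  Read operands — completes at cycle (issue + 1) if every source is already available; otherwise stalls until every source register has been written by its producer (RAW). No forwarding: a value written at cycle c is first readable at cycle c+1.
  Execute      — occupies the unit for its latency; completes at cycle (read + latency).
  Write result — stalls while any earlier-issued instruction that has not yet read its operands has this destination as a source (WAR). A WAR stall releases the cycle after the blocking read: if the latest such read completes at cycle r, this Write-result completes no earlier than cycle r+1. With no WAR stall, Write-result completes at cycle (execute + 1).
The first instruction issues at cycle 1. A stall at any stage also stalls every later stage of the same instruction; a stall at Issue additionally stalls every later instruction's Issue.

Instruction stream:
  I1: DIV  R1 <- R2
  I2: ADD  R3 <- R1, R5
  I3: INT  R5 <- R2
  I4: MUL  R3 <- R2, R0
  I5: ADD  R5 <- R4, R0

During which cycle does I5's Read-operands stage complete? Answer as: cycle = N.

I1: IS=1 RO=2 EX=10 WR=11
I2: IS=2 RO=12 EX=14 WR=15  [RAW R1: wait I1 write@11]
I3: IS=3 RO=4 EX=5 WR=13  [WAR R5: wait I2 read@12]
I4: IS=16 RO=17 EX=21 WR=22  [WAW R3: wait I2 write@15]
I5: IS=17 RO=18 EX=20 WR=21

cycle = 18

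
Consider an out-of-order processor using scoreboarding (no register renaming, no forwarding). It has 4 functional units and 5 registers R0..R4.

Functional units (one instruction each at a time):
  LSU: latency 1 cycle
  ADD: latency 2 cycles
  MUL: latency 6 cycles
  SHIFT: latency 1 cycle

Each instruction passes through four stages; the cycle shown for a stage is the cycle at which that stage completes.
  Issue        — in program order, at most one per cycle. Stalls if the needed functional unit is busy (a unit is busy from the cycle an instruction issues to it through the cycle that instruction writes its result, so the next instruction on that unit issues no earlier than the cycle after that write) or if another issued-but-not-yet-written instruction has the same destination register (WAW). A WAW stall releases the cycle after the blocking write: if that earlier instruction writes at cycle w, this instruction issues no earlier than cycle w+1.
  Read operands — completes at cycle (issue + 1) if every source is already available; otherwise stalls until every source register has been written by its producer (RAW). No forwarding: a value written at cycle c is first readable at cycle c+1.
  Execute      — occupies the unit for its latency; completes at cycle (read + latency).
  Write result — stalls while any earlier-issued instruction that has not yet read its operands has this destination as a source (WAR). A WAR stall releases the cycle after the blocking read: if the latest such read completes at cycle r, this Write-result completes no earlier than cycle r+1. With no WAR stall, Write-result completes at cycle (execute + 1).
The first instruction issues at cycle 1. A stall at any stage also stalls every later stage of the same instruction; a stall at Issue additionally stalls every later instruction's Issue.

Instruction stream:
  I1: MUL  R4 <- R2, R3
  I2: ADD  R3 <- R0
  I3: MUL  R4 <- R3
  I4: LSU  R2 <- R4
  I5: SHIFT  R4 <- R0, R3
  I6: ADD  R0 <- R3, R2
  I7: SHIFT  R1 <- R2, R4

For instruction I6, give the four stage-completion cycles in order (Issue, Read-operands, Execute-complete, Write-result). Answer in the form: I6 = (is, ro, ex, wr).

I6 = (20, 22, 24, 25)

1) issue 1, read 2, done 8, write 9
2) issue 2, read 3, done 5, write 6
3) issue 10, read 11, done 17, write 18  <struct: MUL busy until I1 writes@9>
4) issue 11, read 19, done 20, write 21  <RAW R4: wait I3 write@18>
5) issue 19, read 20, done 21, write 22  <WAW R4: wait I3 write@18>
6) issue 20, read 22, done 24, write 25  <RAW R2: wait I4 write@21>
7) issue 23, read 24, done 25, write 26  <struct: SHIFT busy until I5 writes@22>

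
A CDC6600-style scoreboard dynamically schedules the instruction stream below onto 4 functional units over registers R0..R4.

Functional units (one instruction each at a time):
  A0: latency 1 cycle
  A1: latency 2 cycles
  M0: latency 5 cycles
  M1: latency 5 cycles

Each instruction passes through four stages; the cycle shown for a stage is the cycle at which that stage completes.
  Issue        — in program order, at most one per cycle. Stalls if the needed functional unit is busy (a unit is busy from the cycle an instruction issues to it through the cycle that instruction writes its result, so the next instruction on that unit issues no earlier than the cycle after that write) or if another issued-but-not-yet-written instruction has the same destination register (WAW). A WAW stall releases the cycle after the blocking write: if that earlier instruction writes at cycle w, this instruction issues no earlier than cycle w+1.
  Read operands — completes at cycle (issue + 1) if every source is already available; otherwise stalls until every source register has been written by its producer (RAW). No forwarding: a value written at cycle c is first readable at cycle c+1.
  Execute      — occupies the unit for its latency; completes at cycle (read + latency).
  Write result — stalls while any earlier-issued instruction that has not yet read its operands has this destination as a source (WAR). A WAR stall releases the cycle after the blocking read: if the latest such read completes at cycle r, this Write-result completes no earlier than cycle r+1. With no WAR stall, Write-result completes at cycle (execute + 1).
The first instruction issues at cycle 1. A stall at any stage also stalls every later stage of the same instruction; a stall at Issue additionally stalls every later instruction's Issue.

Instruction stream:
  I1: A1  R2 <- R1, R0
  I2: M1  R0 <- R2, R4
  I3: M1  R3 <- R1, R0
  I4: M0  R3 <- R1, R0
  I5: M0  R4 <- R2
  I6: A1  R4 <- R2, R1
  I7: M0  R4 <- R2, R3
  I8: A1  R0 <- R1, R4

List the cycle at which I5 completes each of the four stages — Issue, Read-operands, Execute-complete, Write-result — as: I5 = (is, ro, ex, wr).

c1: I1 dispatched to A1
c2: I1 operands ready, I2 dispatched to M1
c4: I1 complete
c5: R2←I1
c6: I2 operands ready
c11: I2 complete
c12: R0←I2
c13: I3 dispatched to M1
c14: I3 operands ready
c19: I3 complete
c20: R3←I3
c21: I4 dispatched to M0
c22: I4 operands ready
c27: I4 complete
c28: R3←I4
c29: I5 dispatched to M0
c30: I5 operands ready
c35: I5 complete
c36: R4←I5
c37: I6 dispatched to A1
c38: I6 operands ready
c40: I6 complete
c41: R4←I6
c42: I7 dispatched to M0
c43: I7 operands ready, I8 dispatched to A1
c48: I7 complete
c49: R4←I7
c50: I8 operands ready
c52: I8 complete
c53: R0←I8

I5 = (29, 30, 35, 36)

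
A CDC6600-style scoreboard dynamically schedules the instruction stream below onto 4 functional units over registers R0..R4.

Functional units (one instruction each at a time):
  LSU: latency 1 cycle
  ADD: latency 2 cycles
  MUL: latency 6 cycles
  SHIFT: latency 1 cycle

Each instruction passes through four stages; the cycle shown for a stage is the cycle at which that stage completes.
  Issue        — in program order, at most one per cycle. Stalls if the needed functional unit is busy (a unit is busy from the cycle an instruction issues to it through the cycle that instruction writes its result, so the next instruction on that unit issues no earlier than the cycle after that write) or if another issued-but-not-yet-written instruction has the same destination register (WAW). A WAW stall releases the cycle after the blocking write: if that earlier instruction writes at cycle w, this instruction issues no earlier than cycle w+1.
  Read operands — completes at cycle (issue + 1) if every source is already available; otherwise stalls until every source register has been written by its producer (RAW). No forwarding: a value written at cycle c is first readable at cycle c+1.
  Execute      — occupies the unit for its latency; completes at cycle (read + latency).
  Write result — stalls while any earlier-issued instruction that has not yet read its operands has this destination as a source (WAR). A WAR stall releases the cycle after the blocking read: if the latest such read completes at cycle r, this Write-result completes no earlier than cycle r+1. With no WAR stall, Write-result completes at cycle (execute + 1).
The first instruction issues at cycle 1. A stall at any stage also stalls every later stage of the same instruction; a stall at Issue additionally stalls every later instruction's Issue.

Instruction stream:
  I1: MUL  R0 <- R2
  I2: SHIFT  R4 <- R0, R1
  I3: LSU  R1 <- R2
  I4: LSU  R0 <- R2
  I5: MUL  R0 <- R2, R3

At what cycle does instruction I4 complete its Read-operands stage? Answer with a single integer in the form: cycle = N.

cycle = 13

I1  is:1  ro:2  ex:8  wr:9
I2  is:2  ro:10  ex:11  wr:12  — RAW R0: wait I1 write@9
I3  is:3  ro:4  ex:5  wr:11  — WAR R1: wait I2 read@10
I4  is:12  ro:13  ex:14  wr:15  — struct: LSU busy until I3 writes@11
I5  is:16  ro:17  ex:23  wr:24  — WAW R0: wait I4 write@15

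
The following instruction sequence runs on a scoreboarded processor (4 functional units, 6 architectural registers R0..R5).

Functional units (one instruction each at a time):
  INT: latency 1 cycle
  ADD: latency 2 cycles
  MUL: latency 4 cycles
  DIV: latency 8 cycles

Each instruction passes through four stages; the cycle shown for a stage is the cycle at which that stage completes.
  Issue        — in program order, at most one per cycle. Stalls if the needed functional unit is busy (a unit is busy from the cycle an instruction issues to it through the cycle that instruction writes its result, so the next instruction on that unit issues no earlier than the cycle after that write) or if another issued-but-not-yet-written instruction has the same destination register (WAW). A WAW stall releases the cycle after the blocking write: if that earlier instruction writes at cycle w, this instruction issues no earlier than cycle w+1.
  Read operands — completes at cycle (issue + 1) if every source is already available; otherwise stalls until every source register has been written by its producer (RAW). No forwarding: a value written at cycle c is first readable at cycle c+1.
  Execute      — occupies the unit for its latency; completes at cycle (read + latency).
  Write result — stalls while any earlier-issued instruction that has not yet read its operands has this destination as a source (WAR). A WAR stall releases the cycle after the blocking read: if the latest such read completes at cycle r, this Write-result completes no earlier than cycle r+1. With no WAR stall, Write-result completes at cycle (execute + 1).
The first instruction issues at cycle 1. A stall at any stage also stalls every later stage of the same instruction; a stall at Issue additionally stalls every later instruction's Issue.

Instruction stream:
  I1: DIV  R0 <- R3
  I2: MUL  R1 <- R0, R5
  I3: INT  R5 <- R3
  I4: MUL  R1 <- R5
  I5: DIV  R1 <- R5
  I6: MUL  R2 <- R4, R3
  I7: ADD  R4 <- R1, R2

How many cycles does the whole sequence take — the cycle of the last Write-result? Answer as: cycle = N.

cycle = 39

cycle 1: I1 dispatched to DIV
cycle 2: I1 operands ready | I2 dispatched to MUL
cycle 3: I3 dispatched to INT
cycle 4: I3 operands ready
cycle 5: I3 complete
cycle 10: I1 complete
cycle 11: R0←I1
cycle 12: I2 operands ready
cycle 13: R5←I3
cycle 16: I2 complete
cycle 17: R1←I2
cycle 18: I4 dispatched to MUL
cycle 19: I4 operands ready
cycle 23: I4 complete
cycle 24: R1←I4
cycle 25: I5 dispatched to DIV
cycle 26: I5 operands ready | I6 dispatched to MUL
cycle 27: I6 operands ready | I7 dispatched to ADD
cycle 31: I6 complete
cycle 32: R2←I6
cycle 34: I5 complete
cycle 35: R1←I5
cycle 36: I7 operands ready
cycle 38: I7 complete
cycle 39: R4←I7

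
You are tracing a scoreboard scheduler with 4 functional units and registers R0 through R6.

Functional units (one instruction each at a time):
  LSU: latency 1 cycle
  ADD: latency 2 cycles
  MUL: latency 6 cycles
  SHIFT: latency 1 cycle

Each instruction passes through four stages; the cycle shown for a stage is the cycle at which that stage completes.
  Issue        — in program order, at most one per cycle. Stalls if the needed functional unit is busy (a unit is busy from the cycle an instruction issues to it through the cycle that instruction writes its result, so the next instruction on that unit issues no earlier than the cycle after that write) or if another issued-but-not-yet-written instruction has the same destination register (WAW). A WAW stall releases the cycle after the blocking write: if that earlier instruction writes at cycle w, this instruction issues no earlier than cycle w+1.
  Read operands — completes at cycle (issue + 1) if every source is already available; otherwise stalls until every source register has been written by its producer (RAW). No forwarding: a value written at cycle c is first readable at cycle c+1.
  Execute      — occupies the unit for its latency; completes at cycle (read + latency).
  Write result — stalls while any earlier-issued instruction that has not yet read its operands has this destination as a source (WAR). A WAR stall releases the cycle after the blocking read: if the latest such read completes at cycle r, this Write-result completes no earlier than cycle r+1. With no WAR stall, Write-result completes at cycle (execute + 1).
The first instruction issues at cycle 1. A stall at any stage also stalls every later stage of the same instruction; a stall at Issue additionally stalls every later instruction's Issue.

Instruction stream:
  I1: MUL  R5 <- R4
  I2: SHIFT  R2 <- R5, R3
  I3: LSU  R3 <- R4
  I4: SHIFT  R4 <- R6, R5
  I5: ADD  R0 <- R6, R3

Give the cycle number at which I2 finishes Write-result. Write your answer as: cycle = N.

1) issue 1, read 2, done 8, write 9
2) issue 2, read 10, done 11, write 12  <RAW R5: wait I1 write@9>
3) issue 3, read 4, done 5, write 11  <WAR R3: wait I2 read@10>
4) issue 13, read 14, done 15, write 16  <struct: SHIFT busy until I2 writes@12>
5) issue 14, read 15, done 17, write 18

cycle = 12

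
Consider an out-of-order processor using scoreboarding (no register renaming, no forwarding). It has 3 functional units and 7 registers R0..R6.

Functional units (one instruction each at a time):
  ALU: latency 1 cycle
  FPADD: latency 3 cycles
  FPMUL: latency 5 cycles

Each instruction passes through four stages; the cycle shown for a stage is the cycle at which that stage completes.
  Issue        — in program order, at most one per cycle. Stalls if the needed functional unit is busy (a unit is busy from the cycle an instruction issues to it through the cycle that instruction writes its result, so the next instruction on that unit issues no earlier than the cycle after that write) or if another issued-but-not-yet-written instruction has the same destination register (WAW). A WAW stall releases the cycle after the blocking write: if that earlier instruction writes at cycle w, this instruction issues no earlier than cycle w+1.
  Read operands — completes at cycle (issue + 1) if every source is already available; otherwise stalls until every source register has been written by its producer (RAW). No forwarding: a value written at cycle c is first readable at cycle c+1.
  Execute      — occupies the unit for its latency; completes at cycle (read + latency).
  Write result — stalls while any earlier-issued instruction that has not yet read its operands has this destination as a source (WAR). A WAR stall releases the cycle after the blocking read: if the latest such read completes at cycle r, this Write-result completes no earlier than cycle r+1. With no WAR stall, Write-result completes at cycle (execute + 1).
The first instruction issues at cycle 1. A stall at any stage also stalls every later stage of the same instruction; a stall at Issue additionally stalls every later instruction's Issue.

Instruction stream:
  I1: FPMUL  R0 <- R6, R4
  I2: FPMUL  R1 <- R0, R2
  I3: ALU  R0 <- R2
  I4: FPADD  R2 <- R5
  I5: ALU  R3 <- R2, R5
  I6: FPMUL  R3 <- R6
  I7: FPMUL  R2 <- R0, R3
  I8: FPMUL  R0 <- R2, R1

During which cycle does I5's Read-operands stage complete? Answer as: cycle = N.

t=1  I1 dispatched to FPMUL
t=2  I1 operands ready
t=7  I1 complete
t=8  R0←I1
t=9  I2 dispatched to FPMUL
t=10  I2 operands ready | I3 dispatched to ALU
t=11  I3 operands ready | I4 dispatched to FPADD
t=12  I3 complete | I4 operands ready
t=13  R0←I3
t=14  I5 dispatched to ALU
t=15  I2 complete | I4 complete
t=16  R1←I2 | R2←I4
t=17  I5 operands ready
t=18  I5 complete
t=19  R3←I5
t=20  I6 dispatched to FPMUL
t=21  I6 operands ready
t=26  I6 complete
t=27  R3←I6
t=28  I7 dispatched to FPMUL
t=29  I7 operands ready
t=34  I7 complete
t=35  R2←I7
t=36  I8 dispatched to FPMUL
t=37  I8 operands ready
t=42  I8 complete
t=43  R0←I8

cycle = 17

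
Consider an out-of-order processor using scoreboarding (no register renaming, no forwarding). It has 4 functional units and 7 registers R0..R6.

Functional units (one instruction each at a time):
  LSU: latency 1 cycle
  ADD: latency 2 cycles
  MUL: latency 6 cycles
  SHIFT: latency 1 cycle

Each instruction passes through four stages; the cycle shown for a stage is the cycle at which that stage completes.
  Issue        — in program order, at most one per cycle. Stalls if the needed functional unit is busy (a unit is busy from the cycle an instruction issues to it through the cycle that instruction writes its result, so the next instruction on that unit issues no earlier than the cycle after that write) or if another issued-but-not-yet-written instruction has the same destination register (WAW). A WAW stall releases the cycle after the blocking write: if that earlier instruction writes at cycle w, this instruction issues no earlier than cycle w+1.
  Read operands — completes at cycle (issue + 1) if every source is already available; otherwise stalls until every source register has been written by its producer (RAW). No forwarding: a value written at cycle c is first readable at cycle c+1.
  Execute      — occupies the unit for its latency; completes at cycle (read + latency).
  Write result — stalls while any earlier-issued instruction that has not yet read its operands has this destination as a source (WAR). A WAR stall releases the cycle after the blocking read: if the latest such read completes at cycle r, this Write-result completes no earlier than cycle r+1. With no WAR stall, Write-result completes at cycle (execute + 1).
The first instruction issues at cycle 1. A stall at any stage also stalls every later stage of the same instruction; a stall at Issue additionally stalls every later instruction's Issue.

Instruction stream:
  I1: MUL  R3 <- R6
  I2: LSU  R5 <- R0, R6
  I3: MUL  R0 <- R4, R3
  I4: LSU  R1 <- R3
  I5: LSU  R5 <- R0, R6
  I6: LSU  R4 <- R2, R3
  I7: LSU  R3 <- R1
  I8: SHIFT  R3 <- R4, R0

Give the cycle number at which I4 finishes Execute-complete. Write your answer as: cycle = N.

cycle = 13

I1: IS=1 RO=2 EX=8 WR=9
I2: IS=2 RO=3 EX=4 WR=5
I3: IS=10 RO=11 EX=17 WR=18  [struct: MUL busy until I1 writes@9]
I4: IS=11 RO=12 EX=13 WR=14
I5: IS=15 RO=19 EX=20 WR=21  [struct: LSU busy until I4 writes@14; RAW R0: wait I3 write@18]
I6: IS=22 RO=23 EX=24 WR=25  [struct: LSU busy until I5 writes@21]
I7: IS=26 RO=27 EX=28 WR=29  [struct: LSU busy until I6 writes@25]
I8: IS=30 RO=31 EX=32 WR=33  [WAW R3: wait I7 write@29]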